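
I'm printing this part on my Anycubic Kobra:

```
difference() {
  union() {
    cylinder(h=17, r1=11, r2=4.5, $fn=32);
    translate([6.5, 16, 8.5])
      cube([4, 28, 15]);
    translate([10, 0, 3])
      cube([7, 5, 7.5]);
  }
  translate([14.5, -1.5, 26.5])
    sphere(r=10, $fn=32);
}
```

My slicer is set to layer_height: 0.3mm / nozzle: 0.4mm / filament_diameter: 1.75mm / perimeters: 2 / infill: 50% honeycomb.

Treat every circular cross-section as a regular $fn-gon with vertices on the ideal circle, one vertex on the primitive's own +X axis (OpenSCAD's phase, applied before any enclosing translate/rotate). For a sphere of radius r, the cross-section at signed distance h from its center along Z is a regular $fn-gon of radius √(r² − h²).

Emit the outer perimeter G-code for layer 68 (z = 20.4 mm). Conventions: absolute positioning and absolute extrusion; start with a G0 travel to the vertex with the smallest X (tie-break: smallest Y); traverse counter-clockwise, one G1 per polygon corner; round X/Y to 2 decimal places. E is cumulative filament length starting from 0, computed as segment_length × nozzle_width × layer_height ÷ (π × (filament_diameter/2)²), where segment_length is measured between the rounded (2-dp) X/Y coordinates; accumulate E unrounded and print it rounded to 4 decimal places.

At z = 20.4 mm: the cone is not intersected at this z (z outside [0, 17]); the cube at (6.5, 16) is present — its section is the full 4×28 rectangle; the cube at (10, 0) does not reach this height (z outside [3, 10.5]); Combining (union): only the 4×28 cube at (6.5, 16) is present, so the union is just that shape — 1 connected region; the sphere at (14.5, -1.5): section is a regular 32-gon, circumradius = √(r²−h²) = √(10²−6.1²) = 7.924; Taking the first minus the rest: starting from that combined region, the r=10 sphere at (14.5, -1.5) misses the remaining region (no effect) — 1 connected region. The outline is a single polygon with 4 vertices. Extrusion per mm of travel: 0.4 × 0.3 / (π × 0.875²) = 0.049890. Accumulating E over each segment gives final E = 3.1930.

G0 X6.50 Y16.00 Z20.40
G1 X10.50 Y16.00 E0.1996
G1 X10.50 Y44.00 E1.5965
G1 X6.50 Y44.00 E1.7960
G1 X6.50 Y16.00 E3.1930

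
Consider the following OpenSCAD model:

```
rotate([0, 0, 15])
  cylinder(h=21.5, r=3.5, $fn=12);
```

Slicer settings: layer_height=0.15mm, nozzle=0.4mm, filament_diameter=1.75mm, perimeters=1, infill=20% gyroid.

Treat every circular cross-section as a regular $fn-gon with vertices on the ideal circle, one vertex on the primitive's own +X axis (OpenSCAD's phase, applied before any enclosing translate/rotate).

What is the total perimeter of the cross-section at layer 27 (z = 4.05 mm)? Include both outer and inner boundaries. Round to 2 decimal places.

At z = 4.05 mm: the r=3.5 cylinder gives a regular 12-gon of circumradius 3.5 (constant along its height) (perimeter = 2·12·3.500·sin(180°/12) = 21.74 mm); (rotated 15° about Z; rotation is an isometry so areas/perimeters/island counts are preserved). Overall, the cross-section is a single solid region. Total boundary length (outer) = 21.74 mm.

21.74 mm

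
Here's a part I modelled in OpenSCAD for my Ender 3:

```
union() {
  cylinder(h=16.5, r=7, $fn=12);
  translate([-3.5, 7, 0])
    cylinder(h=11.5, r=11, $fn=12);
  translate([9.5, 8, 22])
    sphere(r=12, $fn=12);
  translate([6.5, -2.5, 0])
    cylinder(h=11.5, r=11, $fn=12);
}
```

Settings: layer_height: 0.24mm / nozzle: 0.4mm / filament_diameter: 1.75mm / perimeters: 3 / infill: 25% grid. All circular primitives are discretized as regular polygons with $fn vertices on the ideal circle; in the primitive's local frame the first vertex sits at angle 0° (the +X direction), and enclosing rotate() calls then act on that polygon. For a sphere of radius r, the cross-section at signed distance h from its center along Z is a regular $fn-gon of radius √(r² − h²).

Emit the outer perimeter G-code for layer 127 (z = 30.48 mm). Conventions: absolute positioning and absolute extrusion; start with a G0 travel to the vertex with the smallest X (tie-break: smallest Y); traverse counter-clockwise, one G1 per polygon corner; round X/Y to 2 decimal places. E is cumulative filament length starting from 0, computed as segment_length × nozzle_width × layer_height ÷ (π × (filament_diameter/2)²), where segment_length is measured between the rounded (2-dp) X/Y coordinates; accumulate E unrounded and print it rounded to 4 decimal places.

G0 X1.01 Y8.00 Z30.48
G1 X2.15 Y3.75 E0.1756
G1 X5.25 Y0.65 E0.3506
G1 X9.50 Y-0.49 E0.5262
G1 X13.75 Y0.65 E0.7018
G1 X16.85 Y3.75 E0.8768
G1 X17.99 Y8.00 E1.0524
G1 X16.85 Y12.25 E1.2281
G1 X13.75 Y15.35 E1.4030
G1 X9.50 Y16.49 E1.5787
G1 X5.25 Y15.35 E1.7543
G1 X2.15 Y12.25 E1.9293
G1 X1.01 Y8.00 E2.1049

At z = 30.48 mm: the cylinder is not intersected at this z (z outside [0, 16.5]); the cylinder at (-3.5, 7) is not intersected at this z (z outside [0, 11.5]); the r=12 sphere at (9.5, 8) contributes a regular 12-gon of circumradius √(12²−8.48²) = 8.491; the cylinder at (6.5, -2.5) is not intersected at this z (z outside [0, 11.5]); Merging all regions: only the r=12 sphere at (9.5, 8) is present, so the union is just that shape — 1 connected region. The outline is a single polygon with 12 vertices. Extrusion per mm of travel: 0.4 × 0.24 / (π × 0.875²) = 0.039912. Accumulating E over each segment gives final E = 2.1049.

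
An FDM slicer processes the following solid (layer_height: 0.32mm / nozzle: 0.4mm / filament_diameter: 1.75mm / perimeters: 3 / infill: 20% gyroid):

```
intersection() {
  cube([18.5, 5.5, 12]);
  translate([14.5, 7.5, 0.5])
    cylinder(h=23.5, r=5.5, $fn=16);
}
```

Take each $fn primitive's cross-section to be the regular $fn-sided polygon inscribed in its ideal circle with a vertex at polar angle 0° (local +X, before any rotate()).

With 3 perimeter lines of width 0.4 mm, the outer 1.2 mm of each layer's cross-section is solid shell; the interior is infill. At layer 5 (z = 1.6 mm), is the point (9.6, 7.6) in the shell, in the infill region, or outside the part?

At z = 1.6 mm: the cube (footprint 18.5×5.5) is included at this height; the r=5.5 cylinder at (14.5, 7.5) contributes a regular 16-gon of circumradius 5.5; After intersecting: the r=5.5 cylinder at (14.5, 7.5) partially overlaps the 18.5×5.5 cube; clipping to the common part keeps 24.11 mm² — 1 connected region. Overall, the cross-section is a single solid region. The nearest boundary edge runs (9.40, 5.50)→(18.50, 5.50); distance from the point to it = 2.10 mm. The point is not inside any of the regions above, so it lies outside the cross-section (2.10 mm from the nearest boundary).

outside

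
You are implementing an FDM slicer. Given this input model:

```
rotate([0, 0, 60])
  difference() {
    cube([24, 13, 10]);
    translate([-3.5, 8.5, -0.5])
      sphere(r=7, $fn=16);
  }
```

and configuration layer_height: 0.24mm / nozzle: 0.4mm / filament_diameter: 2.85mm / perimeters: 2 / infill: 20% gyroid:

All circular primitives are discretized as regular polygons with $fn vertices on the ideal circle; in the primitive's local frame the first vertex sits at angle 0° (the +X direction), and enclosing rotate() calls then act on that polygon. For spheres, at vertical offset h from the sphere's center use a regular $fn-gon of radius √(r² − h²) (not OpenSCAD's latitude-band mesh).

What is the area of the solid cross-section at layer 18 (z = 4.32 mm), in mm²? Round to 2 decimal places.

304.51 mm²

At z = 4.32 mm: the cube (footprint 24×13) is included at this height (area 312.00 mm²); the r=7 sphere at (-3.5, 8.5) slices to a regular 16-gon of circumradius 5.076 (√(r²−h²) with h=4.82 from center) (area = (16/2)·5.076²·sin(360°/16) = 78.89 mm²); Subtracting the remaining from the first: starting from the 24×13 cube (312.00 mm²), the r=7 sphere at (-3.5, 8.5) partially overlaps it — only the 7.49 mm² overlap (of its 78.89 mm²) is removed, clipping the outline — area = 304.51 mm²; (whole slice rotated 60° about Z — lengths, areas and connectivity unchanged). Overall, the cross-section is a single solid region. Net area = 304.51 mm².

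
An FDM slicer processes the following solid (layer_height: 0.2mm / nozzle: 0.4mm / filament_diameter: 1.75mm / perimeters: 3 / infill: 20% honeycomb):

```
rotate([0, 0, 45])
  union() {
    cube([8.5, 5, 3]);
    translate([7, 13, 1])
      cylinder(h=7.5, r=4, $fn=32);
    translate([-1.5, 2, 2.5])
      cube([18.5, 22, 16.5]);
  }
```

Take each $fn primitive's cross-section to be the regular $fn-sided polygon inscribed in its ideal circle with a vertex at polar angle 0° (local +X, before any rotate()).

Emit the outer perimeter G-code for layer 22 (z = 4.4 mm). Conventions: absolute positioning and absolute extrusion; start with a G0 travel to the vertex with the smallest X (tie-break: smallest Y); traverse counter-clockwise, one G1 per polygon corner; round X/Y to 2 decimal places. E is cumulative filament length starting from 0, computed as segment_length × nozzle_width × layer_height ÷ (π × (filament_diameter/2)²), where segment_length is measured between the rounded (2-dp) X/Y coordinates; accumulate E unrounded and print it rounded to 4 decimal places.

G0 X-18.03 Y15.91 Z4.40
G1 X-2.47 Y0.35 E0.7319
G1 X10.61 Y13.44 E1.3474
G1 X-4.95 Y28.99 E2.0790
G1 X-18.03 Y15.91 E2.6943

At z = 4.4 mm: the cube is absent (z outside [0, 3]); the r=4 cylinder at (7, 13) gives a regular 32-gon of circumradius 4 (constant along its height); the cube at (-1.5, 2) is present — its section is the full 18.5×22 rectangle; Merging all regions: the r=4 cylinder at (7, 13) lies entirely inside the 18.5×22 cube at (-1.5, 2), so the union is just the 18.5×22 cube at (-1.5, 2) — 1 connected region; (whole slice rotated 45° about Z — lengths, areas and connectivity unchanged). The outline is a single polygon with 4 vertices. Extrusion per mm of travel: 0.4 × 0.2 / (π × 0.875²) = 0.033260. Accumulating E over each segment gives final E = 2.6943.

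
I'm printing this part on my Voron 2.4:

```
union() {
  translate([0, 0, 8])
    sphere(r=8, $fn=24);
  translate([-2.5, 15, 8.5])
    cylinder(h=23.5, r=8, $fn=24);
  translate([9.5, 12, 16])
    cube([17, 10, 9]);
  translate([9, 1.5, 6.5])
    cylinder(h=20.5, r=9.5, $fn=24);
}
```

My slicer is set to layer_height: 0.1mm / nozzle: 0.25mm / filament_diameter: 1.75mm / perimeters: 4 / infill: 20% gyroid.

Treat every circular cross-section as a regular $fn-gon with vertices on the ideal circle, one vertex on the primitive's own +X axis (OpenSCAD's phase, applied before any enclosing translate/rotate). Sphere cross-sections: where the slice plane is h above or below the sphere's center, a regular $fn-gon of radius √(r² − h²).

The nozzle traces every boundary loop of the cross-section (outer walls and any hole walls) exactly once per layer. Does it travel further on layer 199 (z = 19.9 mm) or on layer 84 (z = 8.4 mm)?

layer 199 (z = 19.9 mm)

Layer 199 (z = 19.9): the sphere is absent (|z−center|=11.900 > r=8); the cylinder at (-2.5, 15): section is a regular 24-gon, circumradius r=8 (perimeter = 2·24·8.000·sin(180°/24) = 50.12 mm); the cube at (9.5, 12) (footprint 17×10) is included at this height (perimeter 54.00 mm); the cylinder at (9, 1.5): section is a regular 24-gon, circumradius r=9.5 (perimeter = 2·24·9.500·sin(180°/24) = 59.52 mm); Taking the union: the 3 present regions are separate (no shared area or edge), so areas and boundary lengths simply add and each stays a separate island — boundary = 163.64 mm. So its perimeter = 163.64 mm. Layer 84 (z = 8.4): the r=8 sphere slices to a regular 24-gon of circumradius 7.990 (√(r²−h²) with h=0.4 from center) (perimeter = 2·24·7.990·sin(180°/24) = 50.06 mm); the cylinder at (-2.5, 15) is absent (z outside [8.5, 32]); the cube at (9.5, 12) is absent (z outside [16, 25]); the r=9.5 cylinder at (9, 1.5) gives a regular 24-gon of circumradius 9.5 (constant along its height) (perimeter = 2·24·9.500·sin(180°/24) = 59.52 mm); Combining (union): the regions partially overlap (shared area 85.76 mm²), so the edge portions inside another operand are dropped and the merged outline is re-measured after clipping — boundary = 74.22 mm. So its perimeter = 74.22 mm. Layer 199 is larger (163.64 vs 74.22 mm).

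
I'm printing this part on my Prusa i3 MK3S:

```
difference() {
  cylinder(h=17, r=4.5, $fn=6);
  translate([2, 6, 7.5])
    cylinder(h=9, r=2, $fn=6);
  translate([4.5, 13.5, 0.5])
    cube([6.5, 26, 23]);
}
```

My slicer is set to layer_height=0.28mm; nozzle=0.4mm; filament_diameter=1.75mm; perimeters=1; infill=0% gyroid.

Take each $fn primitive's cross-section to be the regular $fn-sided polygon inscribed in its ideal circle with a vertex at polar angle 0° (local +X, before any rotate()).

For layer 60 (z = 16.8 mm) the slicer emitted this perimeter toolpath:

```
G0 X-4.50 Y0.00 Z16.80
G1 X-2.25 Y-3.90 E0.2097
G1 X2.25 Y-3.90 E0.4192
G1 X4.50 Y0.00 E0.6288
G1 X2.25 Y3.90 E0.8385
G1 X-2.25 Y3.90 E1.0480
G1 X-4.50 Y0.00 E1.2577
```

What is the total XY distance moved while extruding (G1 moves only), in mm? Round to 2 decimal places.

Sum the Euclidean lengths of each G1 segment: total = 27.01 mm.

27.01 mm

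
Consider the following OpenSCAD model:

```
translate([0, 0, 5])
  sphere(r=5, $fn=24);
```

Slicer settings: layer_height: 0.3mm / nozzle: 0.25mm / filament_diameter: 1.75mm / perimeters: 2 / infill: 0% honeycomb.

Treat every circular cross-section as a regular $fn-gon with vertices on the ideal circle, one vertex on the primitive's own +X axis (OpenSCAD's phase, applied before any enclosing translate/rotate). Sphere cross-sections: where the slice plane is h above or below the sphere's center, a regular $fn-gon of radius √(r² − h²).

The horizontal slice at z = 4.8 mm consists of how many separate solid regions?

At z = 4.8 mm: the sphere: section is a regular 24-gon, circumradius = √(r²−h²) = √(5²−0.2²) = 4.996. The result has 1 disconnected region.

1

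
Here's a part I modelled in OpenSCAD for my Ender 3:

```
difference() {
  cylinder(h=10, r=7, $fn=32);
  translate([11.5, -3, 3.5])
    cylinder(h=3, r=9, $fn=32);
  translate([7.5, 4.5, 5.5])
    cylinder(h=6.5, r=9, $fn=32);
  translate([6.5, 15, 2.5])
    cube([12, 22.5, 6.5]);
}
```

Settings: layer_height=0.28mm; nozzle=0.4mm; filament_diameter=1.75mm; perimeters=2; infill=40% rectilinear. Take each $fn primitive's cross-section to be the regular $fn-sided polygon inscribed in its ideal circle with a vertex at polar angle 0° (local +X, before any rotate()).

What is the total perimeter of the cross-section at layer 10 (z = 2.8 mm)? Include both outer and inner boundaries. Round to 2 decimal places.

43.91 mm

At z = 2.8 mm: the r=7 cylinder gives a regular 32-gon of circumradius 7 (constant along its height) (perimeter = 2·32·7.000·sin(180°/32) = 43.91 mm); the cylinder at (11.5, -3) is not intersected at this z (z outside [3.5, 6.5]); the cylinder at (7.5, 4.5) is absent (z outside [5.5, 12]); the 12×22.5 cube at (6.5, 15) contributes its full rectangle (perimeter 69.00 mm); Subtracting the remaining from the first: starting from the r=7 cylinder, the 12×22.5 cube at (6.5, 15) misses the remaining region (no effect) — boundary = 43.91 mm. Overall, the cross-section is a single solid region. Total boundary length (outer) = 43.91 mm.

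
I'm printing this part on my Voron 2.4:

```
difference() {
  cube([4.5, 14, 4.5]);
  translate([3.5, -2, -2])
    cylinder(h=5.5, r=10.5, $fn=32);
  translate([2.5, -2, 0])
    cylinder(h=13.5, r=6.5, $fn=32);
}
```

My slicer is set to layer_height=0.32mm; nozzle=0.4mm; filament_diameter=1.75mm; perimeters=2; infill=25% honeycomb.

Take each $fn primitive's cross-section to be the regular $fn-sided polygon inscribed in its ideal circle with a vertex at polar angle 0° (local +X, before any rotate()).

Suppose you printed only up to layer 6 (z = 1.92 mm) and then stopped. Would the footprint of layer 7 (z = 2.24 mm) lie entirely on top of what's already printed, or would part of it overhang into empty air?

Compare the two slices. At z = 1.92: the cube is present — its section is the full 4.5×14 rectangle (area 63.00 mm²); the r=10.5 cylinder at (3.5, -2) contributes a regular 32-gon of circumradius 10.5 (area = (32/2)·10.500²·sin(360°/32) = 344.14 mm²); the r=6.5 cylinder at (2.5, -2) gives a regular 32-gon of circumradius 6.5 (constant along its height) (area = (32/2)·6.500²·sin(360°/32) = 131.88 mm²); After the difference (first − rest): starting from the 4.5×14 cube (63.00 mm²), the r=10.5 cylinder at (3.5, -2) partially overlaps it — only the 37.38 mm² overlap (of its 344.14 mm²) is removed, clipping the outline; the r=6.5 cylinder at (2.5, -2) misses the remaining region (no effect) — area = 25.62 mm². At z = 2.24: the 4.5×14 cube contributes its full rectangle (area 63.00 mm²); the r=10.5 cylinder at (3.5, -2) gives a regular 32-gon of circumradius 10.5 (constant along its height) (area = (32/2)·10.500²·sin(360°/32) = 344.14 mm²); the r=6.5 cylinder at (2.5, -2) contributes a regular 32-gon of circumradius 6.5 (area = (32/2)·6.500²·sin(360°/32) = 131.88 mm²); After the difference (first − rest): starting from the 4.5×14 cube (63.00 mm²), the r=10.5 cylinder at (3.5, -2) partially overlaps it — only the 37.38 mm² overlap (of its 344.14 mm²) is removed, clipping the outline; the r=6.5 cylinder at (2.5, -2) misses the remaining region (no effect) — area = 25.62 mm². Checking containment: the cross-section at z = 2.24 is a subset of the cross-section at z = 1.92.

entirely on top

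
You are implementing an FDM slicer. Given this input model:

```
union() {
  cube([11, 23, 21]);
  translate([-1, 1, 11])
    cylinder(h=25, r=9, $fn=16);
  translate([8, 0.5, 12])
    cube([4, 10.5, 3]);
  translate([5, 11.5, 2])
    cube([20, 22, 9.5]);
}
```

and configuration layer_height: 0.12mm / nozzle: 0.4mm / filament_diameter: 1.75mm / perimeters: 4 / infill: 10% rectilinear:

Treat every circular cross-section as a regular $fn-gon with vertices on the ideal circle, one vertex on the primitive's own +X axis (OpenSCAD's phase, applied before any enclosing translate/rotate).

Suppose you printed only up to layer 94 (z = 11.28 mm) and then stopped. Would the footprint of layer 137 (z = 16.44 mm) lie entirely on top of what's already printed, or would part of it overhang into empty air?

entirely on top

Compare the two slices. At z = 11.28: the cube is present — its section is the full 11×23 rectangle (area 253.00 mm²); the cylinder at (-1, 1): section is a regular 16-gon, circumradius r=9 (area = (16/2)·9.000²·sin(360°/16) = 247.98 mm²); the cube at (8, 0.5) is absent (z outside [12, 15]); the cube at (5, 11.5) (footprint 20×22) is included at this height (area 440.00 mm²); Merging all regions: the regions partially overlap — summed areas 940.98 mm² minus the doubly-counted overlap 129.99 mm² gives 810.98 mm² — area = 810.98 mm². At z = 16.44: the 11×23 cube contributes its full rectangle (area 253.00 mm²); the cylinder at (-1, 1): section is a regular 16-gon, circumradius r=9 (area = (16/2)·9.000²·sin(360°/16) = 247.98 mm²); the cube at (8, 0.5) is absent (z outside [12, 15]); the cube at (5, 11.5) does not reach this height (z outside [2, 11.5]); Taking the union: the regions partially overlap — summed areas 500.98 mm² minus the doubly-counted overlap 60.99 mm² gives 439.98 mm² — area = 439.98 mm². Checking containment: the cross-section at z = 16.44 is a subset of the cross-section at z = 11.28.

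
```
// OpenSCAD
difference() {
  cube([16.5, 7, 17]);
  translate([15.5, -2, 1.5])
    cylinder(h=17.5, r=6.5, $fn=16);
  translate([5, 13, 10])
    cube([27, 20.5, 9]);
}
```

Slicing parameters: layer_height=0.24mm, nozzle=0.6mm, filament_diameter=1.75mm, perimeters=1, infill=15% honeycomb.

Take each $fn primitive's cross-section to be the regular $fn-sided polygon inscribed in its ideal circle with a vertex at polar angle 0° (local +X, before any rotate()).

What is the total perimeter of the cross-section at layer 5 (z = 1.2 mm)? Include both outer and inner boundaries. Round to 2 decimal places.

At z = 1.2 mm: the cube is present — its section is the full 16.5×7 rectangle (perimeter 47.00 mm); the cylinder at (15.5, -2) is absent (z outside [1.5, 19]); the cube at (5, 13) is not intersected at this z (z outside [10, 19]); After the difference (first − rest): none of the subtracted shapes is present at this height, so the 16.5×7 cube is unchanged — boundary = 47.00 mm. Overall, the cross-section is a single solid region. Total boundary length (outer) = 47.00 mm.

47.00 mm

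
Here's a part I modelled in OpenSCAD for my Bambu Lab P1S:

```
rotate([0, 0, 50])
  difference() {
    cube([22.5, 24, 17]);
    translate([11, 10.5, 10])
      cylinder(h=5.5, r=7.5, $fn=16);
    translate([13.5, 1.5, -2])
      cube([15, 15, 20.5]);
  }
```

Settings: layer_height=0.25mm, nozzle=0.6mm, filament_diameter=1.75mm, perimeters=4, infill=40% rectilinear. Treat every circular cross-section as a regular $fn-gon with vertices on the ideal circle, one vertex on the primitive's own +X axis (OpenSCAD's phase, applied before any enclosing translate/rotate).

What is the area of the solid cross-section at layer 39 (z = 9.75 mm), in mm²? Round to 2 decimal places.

At z = 9.75 mm: the cube is present — its section is the full 22.5×24 rectangle (area 540.00 mm²); the cylinder at (11, 10.5) does not reach this height (z outside [10, 15.5]); the cube at (13.5, 1.5) (footprint 15×15) is included at this height (area 225.00 mm²); After the difference (first − rest): starting from the 22.5×24 cube (540.00 mm²), the 15×15 cube at (13.5, 1.5) partially overlaps it — only the 135.00 mm² overlap (of its 225.00 mm²) is removed, clipping the outline — area = 405.00 mm²; (rotated 50° about Z; rotation is an isometry so areas/perimeters/island counts are preserved). Overall, the cross-section is a single solid region. Net area = 405.00 mm².

405.00 mm²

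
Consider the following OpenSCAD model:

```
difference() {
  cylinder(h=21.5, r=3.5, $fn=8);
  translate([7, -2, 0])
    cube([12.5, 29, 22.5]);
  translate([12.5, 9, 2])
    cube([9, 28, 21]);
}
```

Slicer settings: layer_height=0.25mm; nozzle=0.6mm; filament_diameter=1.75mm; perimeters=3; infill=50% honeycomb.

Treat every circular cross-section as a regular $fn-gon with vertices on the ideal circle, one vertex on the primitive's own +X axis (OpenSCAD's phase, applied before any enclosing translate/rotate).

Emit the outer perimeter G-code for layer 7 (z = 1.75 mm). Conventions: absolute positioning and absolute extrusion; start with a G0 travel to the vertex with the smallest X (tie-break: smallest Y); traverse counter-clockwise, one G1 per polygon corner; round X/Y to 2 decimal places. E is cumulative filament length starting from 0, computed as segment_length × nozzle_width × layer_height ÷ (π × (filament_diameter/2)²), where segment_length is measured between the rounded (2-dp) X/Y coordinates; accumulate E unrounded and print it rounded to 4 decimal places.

At z = 1.75 mm: the r=3.5 cylinder contributes a regular 8-gon of circumradius 3.5; the 12.5×29 cube at (7, -2) contributes its full rectangle; the cube at (12.5, 9) does not reach this height (z outside [2, 23]); Taking the first minus the rest: starting from the r=3.5 cylinder, the 12.5×29 cube at (7, -2) misses the remaining region (no effect) — 1 connected region. The outline is a single polygon with 8 vertices. Extrusion per mm of travel: 0.6 × 0.25 / (π × 0.875²) = 0.062363. Accumulating E over each segment gives final E = 1.3351.

G0 X-3.50 Y0.00 Z1.75
G1 X-2.47 Y-2.47 E0.1669
G1 X0.00 Y-3.50 E0.3338
G1 X2.47 Y-2.47 E0.5007
G1 X3.50 Y0.00 E0.6676
G1 X2.47 Y2.47 E0.8345
G1 X0.00 Y3.50 E1.0014
G1 X-2.47 Y2.47 E1.1682
G1 X-3.50 Y0.00 E1.3351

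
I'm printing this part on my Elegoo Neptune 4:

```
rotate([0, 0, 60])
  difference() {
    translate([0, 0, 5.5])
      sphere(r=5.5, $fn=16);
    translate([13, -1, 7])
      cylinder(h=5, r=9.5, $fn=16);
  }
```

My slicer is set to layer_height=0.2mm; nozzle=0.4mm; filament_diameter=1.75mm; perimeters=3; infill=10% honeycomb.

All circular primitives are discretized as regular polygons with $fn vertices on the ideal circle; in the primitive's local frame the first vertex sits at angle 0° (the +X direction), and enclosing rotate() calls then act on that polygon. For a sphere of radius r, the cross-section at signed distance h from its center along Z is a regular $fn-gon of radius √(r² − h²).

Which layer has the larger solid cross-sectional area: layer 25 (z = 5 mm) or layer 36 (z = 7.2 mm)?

layer 25 (z = 5 mm)

Layer 25 (z = 5): the r=5.5 sphere contributes a regular 16-gon of circumradius √(5.5²−0.5²) = 5.477 (area = (16/2)·5.477²·sin(360°/16) = 91.84 mm²); the cylinder at (13, -1) is not intersected at this z (z outside [7, 12]); Subtracting the remaining from the first: none of the subtracted shapes is present at this height, so the r=5.5 sphere is unchanged — area = 91.84 mm²; (rotated 60° about Z; rotation is an isometry so areas/perimeters/island counts are preserved). So its area = 91.84 mm². Layer 36 (z = 7.2): the sphere: section is a regular 16-gon, circumradius = √(r²−h²) = √(5.5²−1.7²) = 5.231 (area = (16/2)·5.231²·sin(360°/16) = 83.76 mm²); the r=9.5 cylinder at (13, -1) gives a regular 16-gon of circumradius 9.5 (constant along its height) (area = (16/2)·9.500²·sin(360°/16) = 276.30 mm²); After the difference (first − rest): starting from the r=5.5 sphere (83.76 mm²), the r=9.5 cylinder at (13, -1) partially overlaps it — only the 6.18 mm² overlap (of its 276.30 mm²) is removed, clipping the outline — area = 77.58 mm²; (whole slice rotated 60° about Z — lengths, areas and connectivity unchanged). So its area = 77.58 mm². Layer 25 is larger (91.84 vs 77.58 mm²).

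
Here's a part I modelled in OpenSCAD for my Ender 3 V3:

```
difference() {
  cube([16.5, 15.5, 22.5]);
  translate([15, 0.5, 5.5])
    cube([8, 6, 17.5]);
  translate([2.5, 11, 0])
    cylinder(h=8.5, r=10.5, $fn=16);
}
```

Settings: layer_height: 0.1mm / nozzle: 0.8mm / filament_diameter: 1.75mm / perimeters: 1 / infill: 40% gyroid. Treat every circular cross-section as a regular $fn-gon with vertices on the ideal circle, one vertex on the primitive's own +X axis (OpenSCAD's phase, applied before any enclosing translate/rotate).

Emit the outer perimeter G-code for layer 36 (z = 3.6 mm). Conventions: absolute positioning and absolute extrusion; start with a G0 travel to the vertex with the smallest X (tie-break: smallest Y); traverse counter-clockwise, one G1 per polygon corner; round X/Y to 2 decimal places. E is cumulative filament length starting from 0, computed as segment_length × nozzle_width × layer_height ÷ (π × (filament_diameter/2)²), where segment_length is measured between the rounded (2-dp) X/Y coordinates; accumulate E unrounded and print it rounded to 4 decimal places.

At z = 3.6 mm: the cube is present — its section is the full 16.5×15.5 rectangle; the cube at (15, 0.5) does not reach this height (z outside [5.5, 23]); the r=10.5 cylinder at (2.5, 11) gives a regular 16-gon of circumradius 10.5 (constant along its height); After the difference (first − rest): starting from the 16.5×15.5 cube, the r=10.5 cylinder at (2.5, 11) partially overlaps it — only the 166.44 mm² overlap (of its 337.53 mm²) is removed, clipping the outline — 1 connected region. The outline is a single polygon with 11 vertices. Extrusion per mm of travel: 0.8 × 0.1 / (π × 0.875²) = 0.033260. Accumulating E over each segment gives final E = 2.0365.

G0 X0.00 Y0.00 Z3.60
G1 X16.50 Y0.00 E0.5488
G1 X16.50 Y15.50 E1.0643
G1 X11.88 Y15.50 E1.2180
G1 X12.20 Y15.02 E1.2372
G1 X13.00 Y11.00 E1.3735
G1 X12.20 Y6.98 E1.5098
G1 X9.92 Y3.58 E1.6460
G1 X6.52 Y1.30 E1.7821
G1 X2.50 Y0.50 E1.9185
G1 X0.00 Y1.00 E2.0033
G1 X0.00 Y0.00 E2.0365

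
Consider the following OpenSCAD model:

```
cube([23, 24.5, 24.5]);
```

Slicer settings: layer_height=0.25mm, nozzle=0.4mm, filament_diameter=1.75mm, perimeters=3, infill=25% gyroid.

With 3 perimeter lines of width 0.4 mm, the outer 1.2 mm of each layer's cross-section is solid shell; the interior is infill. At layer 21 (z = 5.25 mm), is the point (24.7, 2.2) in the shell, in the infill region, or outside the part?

At z = 5.25 mm: the cube (footprint 23×24.5) is included at this height. Overall, the cross-section is a single solid region. The nearest boundary edge runs (23.00, 0.00)→(23.00, 24.50); distance from the point to it = 1.70 mm. The point is not inside any of the regions above, so it lies outside the cross-section (1.70 mm from the nearest boundary).

outside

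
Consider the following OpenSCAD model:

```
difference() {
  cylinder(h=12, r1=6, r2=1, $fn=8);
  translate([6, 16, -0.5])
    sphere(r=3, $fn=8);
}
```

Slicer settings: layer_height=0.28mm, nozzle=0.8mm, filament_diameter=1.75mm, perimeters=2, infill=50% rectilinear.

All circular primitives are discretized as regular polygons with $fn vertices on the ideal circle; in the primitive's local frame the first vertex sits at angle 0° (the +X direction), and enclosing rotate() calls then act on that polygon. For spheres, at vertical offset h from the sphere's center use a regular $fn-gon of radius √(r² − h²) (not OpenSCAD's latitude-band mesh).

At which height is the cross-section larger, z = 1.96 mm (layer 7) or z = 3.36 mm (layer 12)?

Layer 7 (z = 1.96): the cone: at t=0.163 of its height the radius interpolates to r₁+(r₂−r₁)t = 5.183, giving a regular 8-gon of that circumradius (area = (8/2)·5.183²·sin(360°/8) = 75.99 mm²); the r=3 sphere at (6, 16) slices to a regular 8-gon of circumradius 1.717 (√(r²−h²) with h=2.46 from center) (area = (8/2)·1.717²·sin(360°/8) = 8.34 mm²); After the difference (first − rest): starting from the cone (75.99 mm²), the r=3 sphere at (6, 16) misses the remaining region (no effect) — area = 75.99 mm². So its area = 75.99 mm². Layer 12 (z = 3.36): the cone contributes a regular 8-gon of circumradius 4.600 (interpolated between r1=6 and r2=1 at t=0.280) (area = (8/2)·4.600²·sin(360°/8) = 59.85 mm²); the sphere at (6, 16) is absent (|z−center|=3.860 > r=3); Taking the first minus the rest: none of the subtracted shapes is present at this height, so the cone is unchanged — area = 59.85 mm². So its area = 59.85 mm². Layer 7 is larger (75.99 vs 59.85 mm²).

layer 7 (z = 1.96 mm)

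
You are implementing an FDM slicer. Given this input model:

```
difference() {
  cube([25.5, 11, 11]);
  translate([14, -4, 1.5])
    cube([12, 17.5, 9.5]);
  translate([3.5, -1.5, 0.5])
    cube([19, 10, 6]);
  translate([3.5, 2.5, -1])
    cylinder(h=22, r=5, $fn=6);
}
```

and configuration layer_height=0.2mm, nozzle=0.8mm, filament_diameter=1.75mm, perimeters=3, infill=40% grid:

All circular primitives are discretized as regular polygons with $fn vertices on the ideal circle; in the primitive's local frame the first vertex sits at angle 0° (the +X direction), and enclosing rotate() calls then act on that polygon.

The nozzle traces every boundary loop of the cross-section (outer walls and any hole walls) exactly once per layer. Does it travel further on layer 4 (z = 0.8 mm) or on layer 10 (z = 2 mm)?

layer 4 (z = 0.8 mm)

Layer 4 (z = 0.8): the cube (footprint 25.5×11) is included at this height (perimeter 73.00 mm); the cube at (14, -4) does not reach this height (z outside [1.5, 11]); the cube at (3.5, -1.5) is present — its section is the full 19×10 rectangle (perimeter 58.00 mm); the r=5 cylinder at (3.5, 2.5) contributes a regular 6-gon of circumradius 5 (perimeter = 2·6·5.000·sin(180°/6) = 30.00 mm); After the difference (first − rest): starting from the 25.5×11 cube, the 19×10 cube at (3.5, -1.5) partially overlaps it — only the 161.50 mm² overlap (of its 190.00 mm²) is removed, clipping the outline; the r=5 cylinder at (3.5, 2.5) partially overlaps it — only the 23.04 mm² overlap (of its 64.95 mm²) is removed, clipping the outline — boundary = 79.07 mm. So its perimeter = 79.07 mm. Layer 10 (z = 2): the 25.5×11 cube contributes its full rectangle (perimeter 73.00 mm); the 12×17.5 cube at (14, -4) contributes its full rectangle (perimeter 59.00 mm); the cube at (3.5, -1.5) is present — its section is the full 19×10 rectangle (perimeter 58.00 mm); the r=5 cylinder at (3.5, 2.5) contributes a regular 6-gon of circumradius 5 (perimeter = 2·6·5.000·sin(180°/6) = 30.00 mm); Subtracting the remaining from the first: starting from the 25.5×11 cube, the 12×17.5 cube at (14, -4) partially overlaps it — only the 126.50 mm² overlap (of its 210.00 mm²) is removed, clipping the outline; the 19×10 cube at (3.5, -1.5) partially overlaps it — only the 89.25 mm² overlap (of its 190.00 mm²) is removed, clipping the outline; the r=5 cylinder at (3.5, 2.5) partially overlaps it — only the 23.04 mm² overlap (of its 64.95 mm²) is removed, clipping the outline — boundary = 39.07 mm. So its perimeter = 39.07 mm. Layer 4 is larger (79.07 vs 39.07 mm).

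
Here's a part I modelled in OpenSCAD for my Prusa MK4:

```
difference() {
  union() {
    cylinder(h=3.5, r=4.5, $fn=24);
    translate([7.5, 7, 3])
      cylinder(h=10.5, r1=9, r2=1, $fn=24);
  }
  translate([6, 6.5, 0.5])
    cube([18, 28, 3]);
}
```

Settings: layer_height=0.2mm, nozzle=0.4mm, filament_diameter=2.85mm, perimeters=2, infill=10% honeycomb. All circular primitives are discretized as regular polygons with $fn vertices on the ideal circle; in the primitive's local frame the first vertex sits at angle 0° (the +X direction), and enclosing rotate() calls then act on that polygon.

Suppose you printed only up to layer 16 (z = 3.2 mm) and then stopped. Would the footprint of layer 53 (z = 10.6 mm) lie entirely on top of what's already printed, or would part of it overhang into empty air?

part overhangs

Compare the two slices. At z = 3.2: the cylinder: section is a regular 24-gon, circumradius r=4.5 (area = (24/2)·4.500²·sin(360°/24) = 62.89 mm²); the cone at (7.5, 7) contributes a regular 24-gon of circumradius 8.848 (interpolated between r1=9 and r2=1 at t=0.019) (area = (24/2)·8.848²·sin(360°/24) = 243.13 mm²); Merging all regions: the regions partially overlap — summed areas 306.02 mm² minus the doubly-counted overlap 16.02 mm² gives 290.00 mm² — area = 290.00 mm²; the cube at (6, 6.5) is present — its section is the full 18×28 rectangle (area 504.00 mm²); Subtracting the remaining from the first: starting from that combined region (290.00 mm²), the 18×28 cube at (6, 6.5) partially overlaps it — only the 79.06 mm² overlap (of its 504.00 mm²) is removed, clipping the outline — area = 210.94 mm². At z = 10.6: the cylinder is not intersected at this z (z outside [0, 3.5]); the cone at (7.5, 7) (r1=9→r2=1) has section circumradius 3.210 here — a regular 24-gon (area = (24/2)·3.210²·sin(360°/24) = 31.99 mm²); Taking the union: only the cone at (7.5, 7) is present, so the union is just that shape — area = 31.99 mm²; the cube at (6, 6.5) is absent (z outside [0.5, 3.5]); Subtracting the remaining from the first: none of the subtracted shapes is present at this height, so that combined region is unchanged — area = 31.99 mm². Checking containment: at z = 10.6 the cross-section extends beyond the z = 3.2 cross-section by about 14.94 mm².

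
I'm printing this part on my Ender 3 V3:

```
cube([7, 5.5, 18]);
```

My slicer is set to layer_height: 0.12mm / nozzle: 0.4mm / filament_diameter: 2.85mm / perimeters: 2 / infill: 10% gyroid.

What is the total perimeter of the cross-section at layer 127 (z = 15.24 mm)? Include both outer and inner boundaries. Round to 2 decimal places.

At z = 15.24 mm: the cube is present — its section is the full 7×5.5 rectangle (perimeter 25.00 mm). Overall, the cross-section is a single solid region. Total boundary length (outer) = 25.00 mm.

25.00 mm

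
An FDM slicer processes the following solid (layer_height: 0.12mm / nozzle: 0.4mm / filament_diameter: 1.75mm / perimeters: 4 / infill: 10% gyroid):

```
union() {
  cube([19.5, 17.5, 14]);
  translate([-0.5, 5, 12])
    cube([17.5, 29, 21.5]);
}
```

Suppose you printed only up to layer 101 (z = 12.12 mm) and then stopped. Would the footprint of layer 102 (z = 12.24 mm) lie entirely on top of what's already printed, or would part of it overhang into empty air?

entirely on top

Compare the two slices. At z = 12.12: the cube (footprint 19.5×17.5) is included at this height (area 341.25 mm²); the cube at (-0.5, 5) (footprint 17.5×29) is included at this height (area 507.50 mm²); Combining (union): the regions partially overlap — summed areas 848.75 mm² minus the doubly-counted overlap 212.50 mm² gives 636.25 mm² — area = 636.25 mm². At z = 12.24: the cube is present — its section is the full 19.5×17.5 rectangle (area 341.25 mm²); the cube at (-0.5, 5) (footprint 17.5×29) is included at this height (area 507.50 mm²); Taking the union: the regions partially overlap — summed areas 848.75 mm² minus the doubly-counted overlap 212.50 mm² gives 636.25 mm² — area = 636.25 mm². Checking containment: the cross-section at z = 12.24 is a subset of the cross-section at z = 12.12.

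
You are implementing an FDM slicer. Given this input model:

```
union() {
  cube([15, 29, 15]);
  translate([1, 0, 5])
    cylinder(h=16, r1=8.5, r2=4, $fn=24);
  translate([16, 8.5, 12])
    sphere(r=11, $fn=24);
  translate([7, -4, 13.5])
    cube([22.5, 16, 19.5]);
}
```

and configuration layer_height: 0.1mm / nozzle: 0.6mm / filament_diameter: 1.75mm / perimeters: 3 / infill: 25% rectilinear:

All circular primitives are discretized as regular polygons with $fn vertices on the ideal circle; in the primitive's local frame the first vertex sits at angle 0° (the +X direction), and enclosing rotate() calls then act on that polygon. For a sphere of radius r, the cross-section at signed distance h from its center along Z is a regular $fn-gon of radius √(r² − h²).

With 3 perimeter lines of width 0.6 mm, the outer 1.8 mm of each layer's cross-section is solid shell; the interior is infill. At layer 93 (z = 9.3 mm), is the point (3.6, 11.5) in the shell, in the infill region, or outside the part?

At z = 9.3 mm: the cube is present — its section is the full 15×29 rectangle; the cone at (1, 0) (r1=8.5→r2=4) has section circumradius 7.291 here — a regular 24-gon; the sphere at (16, 8.5): section is a regular 24-gon, circumradius = √(r²−h²) = √(11²−2.7²) = 10.663; the cube at (7, -4) is absent (z outside [13.5, 33]); Merging all regions: the regions partially overlap (shared area 196.90 mm²), so overlapping operands fuse into one piece — 1 connected region. Overall, the cross-section is a single solid region. The nearest boundary edge runs (0.00, 7.16)→(0.00, 29.00); distance from the point to it = 3.60 mm. The point is inside the cross-section and 3.60 mm from the nearest boundary — more than the 1.8 mm shell width (3 × 0.6), so it's in the infill interior.

infill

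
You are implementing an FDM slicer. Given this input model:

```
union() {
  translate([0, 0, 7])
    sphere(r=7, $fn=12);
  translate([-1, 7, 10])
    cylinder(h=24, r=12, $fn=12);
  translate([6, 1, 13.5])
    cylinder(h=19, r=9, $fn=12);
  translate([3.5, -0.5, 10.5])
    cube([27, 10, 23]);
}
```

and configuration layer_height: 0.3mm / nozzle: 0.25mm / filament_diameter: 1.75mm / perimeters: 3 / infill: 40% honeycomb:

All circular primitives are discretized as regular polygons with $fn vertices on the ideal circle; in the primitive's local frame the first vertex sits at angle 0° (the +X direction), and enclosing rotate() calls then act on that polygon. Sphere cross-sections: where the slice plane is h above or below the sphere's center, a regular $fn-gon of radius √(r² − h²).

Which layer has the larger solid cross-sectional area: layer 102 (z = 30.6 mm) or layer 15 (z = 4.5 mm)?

Layer 102 (z = 30.6): the sphere is not intersected at this z (|z−center|=23.600 > r=7); the r=12 cylinder at (-1, 7) gives a regular 12-gon of circumradius 12 (constant along its height) (area = (12/2)·12.000²·sin(360°/12) = 432.00 mm²); the cylinder at (6, 1): section is a regular 12-gon, circumradius r=9 (area = (12/2)·9.000²·sin(360°/12) = 243.00 mm²); the 27×10 cube at (3.5, -0.5) contributes its full rectangle (area 270.00 mm²); Combining (union): the regions partially overlap — summed areas 945.00 mm² minus the doubly-counted overlap 243.77 mm² gives 701.23 mm² — area = 701.23 mm². So its area = 701.23 mm². Layer 15 (z = 4.5): the r=7 sphere contributes a regular 12-gon of circumradius √(7²−2.5²) = 6.538 (area = (12/2)·6.538²·sin(360°/12) = 128.25 mm²); the cylinder at (-1, 7) does not reach this height (z outside [10, 34]); the cylinder at (6, 1) is absent (z outside [13.5, 32.5]); the cube at (3.5, -0.5) does not reach this height (z outside [10.5, 33.5]); Combining (union): only the r=7 sphere is present, so the union is just that shape — area = 128.25 mm². So its area = 128.25 mm². Layer 102 is larger (701.23 vs 128.25 mm²).

layer 102 (z = 30.6 mm)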